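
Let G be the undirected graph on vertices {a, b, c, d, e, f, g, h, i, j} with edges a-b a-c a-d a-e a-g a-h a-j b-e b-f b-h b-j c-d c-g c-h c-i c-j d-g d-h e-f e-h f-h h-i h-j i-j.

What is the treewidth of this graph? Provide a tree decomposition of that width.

Treewidth 3.
One such decomposition:
Bags: B1 = {a, b, h, j}  B2 = {a, c, h, j}  B3 = {a, b, e, h}  B4 = {a, c, d, h}  B5 = {a, c, d, g}  B6 = {b, e, f, h}  B7 = {c, h, i, j}
Tree: B1–B2, B1–B3, B2–B4, B4–B5, B3–B6, B2–B7

The largest bag has 4 vertices, giving width 3; this decomposition certifies tw(G) ≤ 3. For the lower bound, the 4 vertices {a, c, d, g} are pairwise adjacent, and any tree decomposition puts a clique entirely inside one bag — forcing width ≥ 3. Hence tw(G) = 3 exactly.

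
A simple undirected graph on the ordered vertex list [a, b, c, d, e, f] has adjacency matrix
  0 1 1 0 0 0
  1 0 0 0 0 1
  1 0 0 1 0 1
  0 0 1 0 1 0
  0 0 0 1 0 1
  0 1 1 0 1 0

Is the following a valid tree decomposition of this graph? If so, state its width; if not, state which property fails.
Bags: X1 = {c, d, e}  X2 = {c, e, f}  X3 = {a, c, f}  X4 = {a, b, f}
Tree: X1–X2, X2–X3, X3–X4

Every vertex of G appears in some bag (union = {a, b, c, d, e, f}); every edge is covered by a bag; and for each vertex v the set of bags containing v is connected in the bag tree. The decomposition is therefore valid. The largest bag has 3 vertices, so the width is 2.

Yes; width 2.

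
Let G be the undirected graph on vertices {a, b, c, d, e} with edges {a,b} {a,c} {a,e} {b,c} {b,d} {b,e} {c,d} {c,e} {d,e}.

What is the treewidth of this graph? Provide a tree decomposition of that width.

Treewidth 3.
One optimal decomposition is:
Bags: B1 = {b, c, d, e}  B2 = {a, b, c, e}
Tree: B1–B2

The largest bag has 4 vertices, giving width 3; this decomposition certifies tw(G) ≤ 3. Conversely, {b, c, d, e} is a clique of size 4, and the vertices of any clique must share a bag in every tree decomposition; so some bag has ≥ 4 vertices and tw(G) ≥ 3. Combining the bounds, tw(G) = 3.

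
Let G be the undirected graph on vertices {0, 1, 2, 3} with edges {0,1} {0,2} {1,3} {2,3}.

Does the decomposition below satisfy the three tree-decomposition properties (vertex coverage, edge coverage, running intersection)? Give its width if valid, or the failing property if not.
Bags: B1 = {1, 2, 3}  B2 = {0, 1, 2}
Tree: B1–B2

Yes; width 2.

Checking the three conditions: (i) the bags cover all of {0, 1, 2, 3}; (ii) for each edge, some bag contains both endpoints; (iii) the bags containing any fixed vertex form a subtree. All hold, so the decomposition is valid with width 3 − 1 = 2.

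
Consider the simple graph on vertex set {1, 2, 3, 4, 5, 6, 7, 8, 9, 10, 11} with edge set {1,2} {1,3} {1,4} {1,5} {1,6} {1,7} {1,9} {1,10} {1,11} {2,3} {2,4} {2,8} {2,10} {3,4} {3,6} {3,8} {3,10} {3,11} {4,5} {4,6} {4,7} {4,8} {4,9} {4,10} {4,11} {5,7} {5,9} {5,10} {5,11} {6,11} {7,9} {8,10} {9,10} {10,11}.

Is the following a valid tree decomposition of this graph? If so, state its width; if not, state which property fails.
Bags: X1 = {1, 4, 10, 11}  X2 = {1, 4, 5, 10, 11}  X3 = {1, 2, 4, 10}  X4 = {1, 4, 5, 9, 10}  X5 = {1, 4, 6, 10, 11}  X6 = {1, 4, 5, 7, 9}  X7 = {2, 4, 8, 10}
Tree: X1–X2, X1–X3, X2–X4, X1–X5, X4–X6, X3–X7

A tree decomposition must satisfy three properties: every vertex lies in some bag; for every edge, both endpoints lie together in some bag; and for every vertex, the bags containing it form a connected subtree. Here vertex 3 appears in no bag, so the decomposition is invalid.

No — vertex 3 appears in no bag.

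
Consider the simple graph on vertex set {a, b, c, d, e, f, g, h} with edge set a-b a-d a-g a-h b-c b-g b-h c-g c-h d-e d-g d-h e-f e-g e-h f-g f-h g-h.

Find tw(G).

A width-3 tree decomposition is:
Bags: B1 = {a, d, g, h}  B2 = {d, e, g, h}  B3 = {a, b, g, h}  B4 = {e, f, g, h}  B5 = {b, c, g, h}
Tree: B1–B2, B1–B3, B2–B4, B3–B5
The largest bag has 4 vertices, giving width 3; this decomposition certifies tw(G) ≤ 3. On the other hand G contains the 4-clique {d, e, g, h}. A clique must lie in a single bag of any decomposition, so no decomposition can have width below 3. Therefore the treewidth is 3.

3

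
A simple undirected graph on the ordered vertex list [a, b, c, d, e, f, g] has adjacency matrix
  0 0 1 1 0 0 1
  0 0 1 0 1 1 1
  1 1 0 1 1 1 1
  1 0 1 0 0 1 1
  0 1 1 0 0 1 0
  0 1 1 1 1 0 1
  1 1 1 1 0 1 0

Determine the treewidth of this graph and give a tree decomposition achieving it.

Each bag holds 4 vertices, so the decomposition has width 3, which upper-bounds the treewidth. On the other hand G contains the 4-clique {a, c, d, g}. A clique must lie in a single bag of any decomposition, so no decomposition can have width below 3. Hence tw(G) = 3 exactly.

Treewidth 3.
One such decomposition:
Bags: B1 = {c, d, f, g}  B2 = {b, c, f, g}  B3 = {b, c, e, f}  B4 = {a, c, d, g}
Tree: B1–B2, B2–B3, B1–B4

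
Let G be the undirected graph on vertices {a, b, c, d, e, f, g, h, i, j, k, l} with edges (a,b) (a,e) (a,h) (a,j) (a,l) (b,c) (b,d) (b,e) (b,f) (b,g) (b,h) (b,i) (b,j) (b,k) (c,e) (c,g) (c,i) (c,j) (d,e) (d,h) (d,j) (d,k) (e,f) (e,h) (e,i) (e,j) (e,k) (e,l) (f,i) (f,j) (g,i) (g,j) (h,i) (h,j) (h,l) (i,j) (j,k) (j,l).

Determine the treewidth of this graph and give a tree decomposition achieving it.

Each bag holds 5 vertices, so the decomposition has width 4, which upper-bounds the treewidth. For the lower bound, the 5 vertices {a, e, h, j, l} are pairwise adjacent, and any tree decomposition puts a clique entirely inside one bag — forcing width ≥ 4. The upper and lower bounds meet at 4, so that is the treewidth.

Treewidth 4.
One such decomposition:
Bags: B1 = {b, e, h, i, j}  B2 = {b, c, e, i, j}  B3 = {b, d, e, h, j}  B4 = {a, b, e, h, j}  B5 = {b, c, g, i, j}  B6 = {b, e, f, i, j}  B7 = {a, e, h, j, l}  B8 = {b, d, e, j, k}
Tree: B1–B2, B1–B3, B1–B4, B2–B5, B1–B6, B4–B7, B3–B8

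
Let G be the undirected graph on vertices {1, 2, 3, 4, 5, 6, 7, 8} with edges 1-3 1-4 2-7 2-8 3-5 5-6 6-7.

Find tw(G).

1

A width-1 tree decomposition is:
Bags: B1 = {1, 4}  B2 = {1, 3}  B3 = {3, 5}  B4 = {5, 6}  B5 = {6, 7}  B6 = {2, 7}  B7 = {2, 8}
Tree: B1–B2, B2–B3, B3–B4, B4–B5, B5–B6, B6–B7
Every bag has size at most 2, so the width is 2 − 1 = 1 and tw(G) ≤ 1. G has an edge, so its treewidth is at least 1. Combining the bounds, tw(G) = 1.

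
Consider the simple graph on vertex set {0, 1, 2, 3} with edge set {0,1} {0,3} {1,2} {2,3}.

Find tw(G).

2

A width-2 tree decomposition is:
Bags: B1 = {0, 1, 3}  B2 = {1, 2, 3}
Tree: B1–B2
Each bag holds 3 vertices, so the decomposition has width 2, which upper-bounds the treewidth. The edges 3–0–1–2–3 form a cycle, so G is not a tree and its treewidth is at least 2. Therefore the treewidth is 2.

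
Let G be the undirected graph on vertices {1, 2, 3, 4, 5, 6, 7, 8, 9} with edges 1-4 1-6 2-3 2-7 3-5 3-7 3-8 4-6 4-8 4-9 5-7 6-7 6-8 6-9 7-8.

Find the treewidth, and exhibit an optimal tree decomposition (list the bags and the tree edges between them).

Treewidth 2.
Bags: B1 = {4, 6, 8}  B2 = {6, 7, 8}  B3 = {4, 6, 9}  B4 = {3, 7, 8}  B5 = {2, 3, 7}  B6 = {3, 5, 7}  B7 = {1, 4, 6}
Tree: B1–B2, B1–B3, B2–B4, B4–B5, B4–B6, B1–B7

The largest bag has 3 vertices, giving width 2; this decomposition certifies tw(G) ≤ 2. Conversely, {2, 3, 7} is a clique of size 3, and the vertices of any clique must share a bag in every tree decomposition; so some bag has ≥ 3 vertices and tw(G) ≥ 2. Hence tw(G) = 2 exactly.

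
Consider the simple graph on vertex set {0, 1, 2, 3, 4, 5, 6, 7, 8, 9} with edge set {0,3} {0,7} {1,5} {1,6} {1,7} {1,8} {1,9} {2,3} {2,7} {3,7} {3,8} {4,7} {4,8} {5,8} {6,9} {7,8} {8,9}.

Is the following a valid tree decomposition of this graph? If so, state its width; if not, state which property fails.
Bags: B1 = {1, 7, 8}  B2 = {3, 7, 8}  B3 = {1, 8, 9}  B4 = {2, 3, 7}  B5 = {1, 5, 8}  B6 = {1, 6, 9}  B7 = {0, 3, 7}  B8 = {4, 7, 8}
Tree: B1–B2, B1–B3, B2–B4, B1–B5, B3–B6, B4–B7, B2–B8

Yes; width 2.

Checking the three conditions: (i) the bags cover all of {0, 1, 2, 3, 4, 5, 6, 7, 8, 9}; (ii) for each edge, some bag contains both endpoints; (iii) the bags containing any fixed vertex form a subtree. All hold, so the decomposition is valid with width 3 − 1 = 2.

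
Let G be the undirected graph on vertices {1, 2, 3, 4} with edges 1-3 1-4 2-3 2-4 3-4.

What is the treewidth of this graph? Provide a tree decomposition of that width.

Each bag holds 3 vertices, so the decomposition has width 2, which upper-bounds the treewidth. On the other hand G contains the 3-clique {1, 3, 4}. A clique must lie in a single bag of any decomposition, so no decomposition can have width below 2. Hence tw(G) = 2 exactly.

Treewidth 2.
One optimal decomposition is:
Bags: B1 = {1, 3, 4}  B2 = {2, 3, 4}
Tree: B1–B2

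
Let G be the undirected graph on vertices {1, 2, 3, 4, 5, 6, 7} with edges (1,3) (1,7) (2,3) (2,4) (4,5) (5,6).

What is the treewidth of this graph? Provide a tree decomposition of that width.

Treewidth 1.
Bags: B1 = {1, 7}  B2 = {1, 3}  B3 = {2, 3}  B4 = {2, 4}  B5 = {4, 5}  B6 = {5, 6}
Tree: B1–B2, B2–B3, B3–B4, B4–B5, B5–B6

Every bag has size at most 2, so the width is 2 − 1 = 1 and tw(G) ≤ 1. G has an edge, so its treewidth is at least 1. Hence tw(G) = 1 exactly.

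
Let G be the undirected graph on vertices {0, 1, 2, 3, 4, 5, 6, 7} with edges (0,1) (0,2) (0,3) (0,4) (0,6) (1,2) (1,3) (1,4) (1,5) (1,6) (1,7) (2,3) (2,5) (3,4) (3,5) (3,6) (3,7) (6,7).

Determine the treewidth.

3

A width-3 tree decomposition is:
Bags: B1 = {1, 2, 3, 5}  B2 = {0, 1, 2, 3}  B3 = {0, 1, 3, 6}  B4 = {0, 1, 3, 4}  B5 = {1, 3, 6, 7}
Tree: B1–B2, B2–B3, B2–B4, B3–B5
The largest bag has 4 vertices, giving width 3; this decomposition certifies tw(G) ≤ 3. On the other hand G contains the 4-clique {0, 1, 2, 3}. A clique must lie in a single bag of any decomposition, so no decomposition can have width below 3. Therefore the treewidth is 3.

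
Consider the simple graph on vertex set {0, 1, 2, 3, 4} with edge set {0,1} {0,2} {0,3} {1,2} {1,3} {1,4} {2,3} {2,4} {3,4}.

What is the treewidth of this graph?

3

A width-3 tree decomposition is:
Bags: B1 = {1, 2, 3, 4}  B2 = {0, 1, 2, 3}
Tree: B1–B2
Every bag has size at most 4, so the width is 4 − 1 = 3 and tw(G) ≤ 3. For the lower bound, the 4 vertices {0, 1, 2, 3} are pairwise adjacent, and any tree decomposition puts a clique entirely inside one bag — forcing width ≥ 3. Combining the bounds, tw(G) = 3.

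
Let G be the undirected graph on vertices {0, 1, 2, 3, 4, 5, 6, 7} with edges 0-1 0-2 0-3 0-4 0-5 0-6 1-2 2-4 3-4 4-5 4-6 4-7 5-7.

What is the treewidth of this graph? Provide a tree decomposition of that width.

Treewidth 2.
Bags: B1 = {0, 4, 5}  B2 = {4, 5, 7}  B3 = {0, 4, 6}  B4 = {0, 2, 4}  B5 = {0, 3, 4}  B6 = {0, 1, 2}
Tree: B1–B2, B1–B3, B3–B4, B1–B5, B4–B6

Each bag holds 3 vertices, so the decomposition has width 2, which upper-bounds the treewidth. On the other hand G contains the 3-clique {0, 1, 2}. A clique must lie in a single bag of any decomposition, so no decomposition can have width below 2. Combining the bounds, tw(G) = 2.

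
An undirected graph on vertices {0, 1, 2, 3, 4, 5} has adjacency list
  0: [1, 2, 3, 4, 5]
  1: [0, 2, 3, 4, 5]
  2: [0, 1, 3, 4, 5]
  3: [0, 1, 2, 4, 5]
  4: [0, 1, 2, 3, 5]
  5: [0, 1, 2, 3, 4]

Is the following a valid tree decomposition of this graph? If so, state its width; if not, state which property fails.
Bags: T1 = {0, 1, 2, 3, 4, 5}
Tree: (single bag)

Checking the three conditions: (i) the bags cover all of {0, 1, 2, 3, 4, 5}; (ii) for each edge, some bag contains both endpoints; (iii) the bags containing any fixed vertex form a subtree. All hold, so the decomposition is valid with width 6 − 1 = 5.

Yes; width 5.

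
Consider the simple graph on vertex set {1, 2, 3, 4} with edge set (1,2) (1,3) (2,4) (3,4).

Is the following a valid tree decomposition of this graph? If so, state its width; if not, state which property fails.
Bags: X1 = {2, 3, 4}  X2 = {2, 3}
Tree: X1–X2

No — vertex 1 appears in no bag.

A tree decomposition must satisfy three properties: every vertex lies in some bag; for every edge, both endpoints lie together in some bag; and for every vertex, the bags containing it form a connected subtree. Here vertex 1 appears in no bag, so the decomposition is invalid.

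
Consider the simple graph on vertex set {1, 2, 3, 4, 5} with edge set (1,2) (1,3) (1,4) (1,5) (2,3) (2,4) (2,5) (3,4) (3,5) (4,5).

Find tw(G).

4

A width-4 tree decomposition is:
Bags: B1 = {1, 2, 3, 4, 5}
Tree: (single bag)
With just one bag of size 5, the width is 5 − 1 = 4, so tw(G) ≤ 4. For the lower bound, the 5 vertices {1, 2, 3, 4, 5} are pairwise adjacent, and any tree decomposition puts a clique entirely inside one bag — forcing width ≥ 4. Combining the bounds, tw(G) = 4.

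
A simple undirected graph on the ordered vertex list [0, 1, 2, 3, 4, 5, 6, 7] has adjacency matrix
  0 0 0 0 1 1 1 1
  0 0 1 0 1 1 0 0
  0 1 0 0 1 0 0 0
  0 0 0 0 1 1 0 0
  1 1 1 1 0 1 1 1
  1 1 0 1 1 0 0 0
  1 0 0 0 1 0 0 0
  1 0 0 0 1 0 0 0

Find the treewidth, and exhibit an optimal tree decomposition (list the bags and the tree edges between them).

Treewidth 2.
One optimal decomposition is:
Bags: B1 = {0, 4, 7}  B2 = {0, 4, 5}  B3 = {3, 4, 5}  B4 = {0, 4, 6}  B5 = {1, 4, 5}  B6 = {1, 2, 4}
Tree: B1–B2, B2–B3, B1–B4, B3–B5, B5–B6

The largest bag has 3 vertices, giving width 2; this decomposition certifies tw(G) ≤ 2. For the lower bound, the 3 vertices {0, 4, 5} are pairwise adjacent, and any tree decomposition puts a clique entirely inside one bag — forcing width ≥ 2. Therefore the treewidth is 2.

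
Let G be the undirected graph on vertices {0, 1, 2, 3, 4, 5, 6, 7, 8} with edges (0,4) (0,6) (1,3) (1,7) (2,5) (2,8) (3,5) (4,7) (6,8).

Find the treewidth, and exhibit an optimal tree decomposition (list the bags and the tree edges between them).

Each bag holds 3 vertices, so the decomposition has width 2, which upper-bounds the treewidth. For the lower bound, G contains the cycle 7–4–0–6–8–2–5–3–1–7, so G is not a forest; only forests have treewidth ≤ 1, hence tw(G) ≥ 2. The upper and lower bounds meet at 2, so that is the treewidth.

Treewidth 2.
One such decomposition:
Bags: B1 = {0, 4, 7}  B2 = {0, 6, 7}  B3 = {6, 7, 8}  B4 = {2, 7, 8}  B5 = {2, 5, 7}  B6 = {3, 5, 7}  B7 = {1, 3, 7}
Tree: B1–B2, B2–B3, B3–B4, B4–B5, B5–B6, B6–B7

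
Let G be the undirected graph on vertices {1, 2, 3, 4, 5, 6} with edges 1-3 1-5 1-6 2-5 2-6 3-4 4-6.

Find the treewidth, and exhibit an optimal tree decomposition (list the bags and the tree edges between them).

Treewidth 2.
One such decomposition:
Bags: B1 = {1, 3, 4}  B2 = {1, 4, 6}  B3 = {1, 5, 6}  B4 = {2, 5, 6}
Tree: B1–B2, B2–B3, B3–B4

The largest bag has 3 vertices, giving width 2; this decomposition certifies tw(G) ≤ 2. Since 3–4–6–1–3 is a cycle in G, G is not acyclic. Forests are exactly the graphs of treewidth ≤ 1, so tw(G) ≥ 2. Therefore the treewidth is 2.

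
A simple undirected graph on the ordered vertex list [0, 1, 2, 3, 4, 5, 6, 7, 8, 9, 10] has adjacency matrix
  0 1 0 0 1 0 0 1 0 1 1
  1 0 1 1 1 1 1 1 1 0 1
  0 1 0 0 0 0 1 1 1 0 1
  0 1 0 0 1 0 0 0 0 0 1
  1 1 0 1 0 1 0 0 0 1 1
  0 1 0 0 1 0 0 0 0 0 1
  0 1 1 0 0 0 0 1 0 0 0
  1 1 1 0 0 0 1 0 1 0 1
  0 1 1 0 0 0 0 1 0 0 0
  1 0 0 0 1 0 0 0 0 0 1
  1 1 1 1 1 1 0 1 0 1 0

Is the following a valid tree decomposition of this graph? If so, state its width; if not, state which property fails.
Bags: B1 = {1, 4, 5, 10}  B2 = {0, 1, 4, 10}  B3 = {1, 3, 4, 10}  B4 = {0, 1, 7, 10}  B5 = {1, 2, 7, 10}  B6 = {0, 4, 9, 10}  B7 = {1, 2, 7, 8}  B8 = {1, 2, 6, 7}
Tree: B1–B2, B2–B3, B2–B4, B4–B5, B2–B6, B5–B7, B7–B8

Every vertex of G appears in some bag (union = {0, 1, 2, 3, 4, 5, 6, 7, 8, 9, 10}); every edge is covered by a bag; and for each vertex v the set of bags containing v is connected in the bag tree. The decomposition is therefore valid. The largest bag has 4 vertices, so the width is 3.

Yes; width 3.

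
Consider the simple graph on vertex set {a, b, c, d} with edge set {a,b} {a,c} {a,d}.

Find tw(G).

1

A width-1 tree decomposition is:
Bags: B1 = {a, c}  B2 = {a, d}  B3 = {a, b}
Tree: B1–B2, B2–B3
Every bag has size at most 2, so the width is 2 − 1 = 1 and tw(G) ≤ 1. Since G has at least one edge (e.g. a–c), it is not an edgeless graph, so tw(G) ≥ 1. The upper and lower bounds meet at 1, so that is the treewidth.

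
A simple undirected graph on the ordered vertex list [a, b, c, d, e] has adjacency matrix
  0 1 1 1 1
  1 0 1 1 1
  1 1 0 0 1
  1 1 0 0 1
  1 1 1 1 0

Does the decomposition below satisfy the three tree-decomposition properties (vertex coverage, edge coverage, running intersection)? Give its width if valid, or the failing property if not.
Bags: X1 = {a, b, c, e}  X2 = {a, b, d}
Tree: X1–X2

A tree decomposition must satisfy three properties: every vertex lies in some bag; for every edge, both endpoints lie together in some bag; and for every vertex, the bags containing it form a connected subtree. Here edge (e,d) lies in no bag, so the decomposition is invalid.

No — edge (e,d) lies in no bag.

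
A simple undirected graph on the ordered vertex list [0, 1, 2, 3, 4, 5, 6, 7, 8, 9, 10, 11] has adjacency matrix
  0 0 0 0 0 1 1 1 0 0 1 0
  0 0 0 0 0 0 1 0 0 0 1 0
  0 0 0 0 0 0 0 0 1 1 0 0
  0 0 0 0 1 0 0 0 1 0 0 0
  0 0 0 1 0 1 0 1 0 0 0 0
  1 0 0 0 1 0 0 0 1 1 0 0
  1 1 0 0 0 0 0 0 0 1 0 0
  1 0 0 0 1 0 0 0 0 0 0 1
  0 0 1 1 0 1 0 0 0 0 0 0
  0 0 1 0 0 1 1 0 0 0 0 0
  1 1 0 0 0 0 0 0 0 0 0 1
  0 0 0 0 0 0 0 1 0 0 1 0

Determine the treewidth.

A width-3 tree decomposition is:
Bags: B1 = {2, 3, 8, 9}  B2 = {3, 5, 8, 9}  B3 = {3, 4, 5, 9}  B4 = {4, 5, 6, 9}  B5 = {0, 4, 5, 6}  B6 = {0, 4, 6, 7}  B7 = {0, 1, 6, 7}  B8 = {0, 1, 7, 10}  B9 = {1, 7, 10, 11}
Tree: B1–B2, B2–B3, B3–B4, B4–B5, B5–B6, B6–B7, B7–B8, B8–B9
The largest bag has 4 vertices, giving width 3; this decomposition certifies tw(G) ≤ 3. For the lower bound: the 4 vertex sets {2,3,8}, {9}, {5}, {0,4,6,7} are disjoint, each induces a connected subgraph, and every pair is joined by at least one edge of G. Contracting each set to a single vertex therefore yields K_{4} as a minor, and since treewidth is minor-monotone, tw(G) ≥ tw(K_{4}) = 3. The upper and lower bounds meet at 3, so that is the treewidth.

3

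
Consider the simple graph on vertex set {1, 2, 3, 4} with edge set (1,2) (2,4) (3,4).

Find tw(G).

A width-1 tree decomposition is:
Bags: B1 = {2, 4}  B2 = {1, 2}  B3 = {3, 4}
Tree: B1–B2, B1–B3
Every bag has size at most 2, so the width is 2 − 1 = 1 and tw(G) ≤ 1. Since G has at least one edge (e.g. 2–4), it is not an edgeless graph, so tw(G) ≥ 1. Therefore the treewidth is 1.

1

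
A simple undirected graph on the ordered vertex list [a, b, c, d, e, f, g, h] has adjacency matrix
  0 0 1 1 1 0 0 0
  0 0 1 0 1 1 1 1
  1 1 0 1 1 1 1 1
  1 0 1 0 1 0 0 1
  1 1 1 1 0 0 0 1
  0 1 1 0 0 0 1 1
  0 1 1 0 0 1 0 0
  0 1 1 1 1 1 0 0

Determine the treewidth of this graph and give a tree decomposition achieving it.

The largest bag has 4 vertices, giving width 3; this decomposition certifies tw(G) ≤ 3. For the lower bound, the 4 vertices {b, c, f, g} are pairwise adjacent, and any tree decomposition puts a clique entirely inside one bag — forcing width ≥ 3. Hence tw(G) = 3 exactly.

Treewidth 3.
One such decomposition:
Bags: B1 = {c, d, e, h}  B2 = {b, c, e, h}  B3 = {b, c, f, h}  B4 = {a, c, d, e}  B5 = {b, c, f, g}
Tree: B1–B2, B2–B3, B1–B4, B3–B5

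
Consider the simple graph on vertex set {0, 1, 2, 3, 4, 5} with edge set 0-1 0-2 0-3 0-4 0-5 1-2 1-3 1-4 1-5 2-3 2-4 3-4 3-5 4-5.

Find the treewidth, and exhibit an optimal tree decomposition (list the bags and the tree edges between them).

Treewidth 4.
One such decomposition:
Bags: B1 = {0, 1, 3, 4, 5}  B2 = {0, 1, 2, 3, 4}
Tree: B1–B2

The largest bag has 5 vertices, giving width 4; this decomposition certifies tw(G) ≤ 4. For the lower bound, the 5 vertices {0, 1, 2, 3, 4} are pairwise adjacent, and any tree decomposition puts a clique entirely inside one bag — forcing width ≥ 4. Therefore the treewidth is 4.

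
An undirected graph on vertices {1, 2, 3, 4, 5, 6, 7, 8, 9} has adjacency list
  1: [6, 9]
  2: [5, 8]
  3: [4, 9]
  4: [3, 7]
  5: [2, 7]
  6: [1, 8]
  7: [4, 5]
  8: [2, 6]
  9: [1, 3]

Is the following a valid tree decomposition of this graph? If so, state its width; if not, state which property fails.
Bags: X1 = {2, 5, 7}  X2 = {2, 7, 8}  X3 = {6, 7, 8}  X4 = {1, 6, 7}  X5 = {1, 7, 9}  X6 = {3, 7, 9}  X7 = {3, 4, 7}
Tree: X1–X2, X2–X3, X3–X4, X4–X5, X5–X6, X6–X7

Yes; width 2.

Checking the three conditions: (i) the bags cover all of {1, 2, 3, 4, 5, 6, 7, 8, 9}; (ii) for each edge, some bag contains both endpoints; (iii) the bags containing any fixed vertex form a subtree. All hold, so the decomposition is valid with width 3 − 1 = 2.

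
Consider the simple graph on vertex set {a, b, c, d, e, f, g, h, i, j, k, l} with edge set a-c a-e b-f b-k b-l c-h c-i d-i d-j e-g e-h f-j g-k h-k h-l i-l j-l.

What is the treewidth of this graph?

3

A width-3 tree decomposition is:
Bags: B1 = {a, e, g, k}  B2 = {a, e, h, k}  B3 = {a, c, h, k}  B4 = {b, c, h, k}  B5 = {b, c, h, l}  B6 = {b, c, i, l}  B7 = {b, f, i, l}  B8 = {f, i, j, l}  B9 = {d, f, i, j}
Tree: B1–B2, B2–B3, B3–B4, B4–B5, B5–B6, B6–B7, B7–B8, B8–B9
Each bag holds 4 vertices, so the decomposition has width 3, which upper-bounds the treewidth. For the lower bound: the 4 vertex sets {a,e,g}, {k}, {h}, {b,c,i,l} are disjoint, each induces a connected subgraph, and every pair is joined by at least one edge of G. Contracting each set to a single vertex therefore yields K_{4} as a minor, and since treewidth is minor-monotone, tw(G) ≥ tw(K_{4}) = 3. Hence tw(G) = 3 exactly.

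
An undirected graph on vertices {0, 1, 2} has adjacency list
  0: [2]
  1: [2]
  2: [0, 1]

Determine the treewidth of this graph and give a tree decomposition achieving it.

The largest bag has 2 vertices, giving width 1; this decomposition certifies tw(G) ≤ 1. G has an edge, so its treewidth is at least 1. Hence tw(G) = 1 exactly.

Treewidth 1.
One such decomposition:
Bags: B1 = {1, 2}  B2 = {0, 2}
Tree: B1–B2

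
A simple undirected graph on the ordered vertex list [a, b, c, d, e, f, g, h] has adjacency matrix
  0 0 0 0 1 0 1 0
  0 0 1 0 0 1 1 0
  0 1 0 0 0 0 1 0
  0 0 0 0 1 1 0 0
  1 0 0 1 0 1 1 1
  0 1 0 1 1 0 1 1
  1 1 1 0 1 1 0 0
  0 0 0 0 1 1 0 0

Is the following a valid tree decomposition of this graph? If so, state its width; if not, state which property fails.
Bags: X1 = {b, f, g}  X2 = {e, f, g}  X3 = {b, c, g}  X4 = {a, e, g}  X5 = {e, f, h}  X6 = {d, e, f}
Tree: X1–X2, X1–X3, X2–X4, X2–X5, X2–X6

Checking the three conditions: (i) the bags cover all of {a, b, c, d, e, f, g, h}; (ii) for each edge, some bag contains both endpoints; (iii) the bags containing any fixed vertex form a subtree. All hold, so the decomposition is valid with width 3 − 1 = 2.

Yes; width 2.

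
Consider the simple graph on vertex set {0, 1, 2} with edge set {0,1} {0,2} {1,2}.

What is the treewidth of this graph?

2

A width-2 tree decomposition is:
Bags: B1 = {0, 1, 2}
Tree: (single bag)
With just one bag of size 3, the width is 3 − 1 = 2, so tw(G) ≤ 2. On the other hand G contains the 3-clique {0, 1, 2}. A clique must lie in a single bag of any decomposition, so no decomposition can have width below 2. The upper and lower bounds meet at 2, so that is the treewidth.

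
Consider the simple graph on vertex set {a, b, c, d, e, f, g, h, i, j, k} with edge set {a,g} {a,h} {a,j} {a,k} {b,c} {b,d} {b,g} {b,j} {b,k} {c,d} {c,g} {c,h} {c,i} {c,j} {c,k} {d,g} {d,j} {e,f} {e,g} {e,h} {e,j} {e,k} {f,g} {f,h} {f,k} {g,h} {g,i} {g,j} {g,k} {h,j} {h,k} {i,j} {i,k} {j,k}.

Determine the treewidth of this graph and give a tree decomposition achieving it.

Every bag has size at most 5, so the width is 5 − 1 = 4 and tw(G) ≤ 4. Conversely, {b, c, d, g, j} is a clique of size 5, and the vertices of any clique must share a bag in every tree decomposition; so some bag has ≥ 5 vertices and tw(G) ≥ 4. Therefore the treewidth is 4.

Treewidth 4.
One such decomposition:
Bags: B1 = {c, g, h, j, k}  B2 = {e, g, h, j, k}  B3 = {a, g, h, j, k}  B4 = {b, c, g, j, k}  B5 = {e, f, g, h, k}  B6 = {c, g, i, j, k}  B7 = {b, c, d, g, j}
Tree: B1–B2, B2–B3, B1–B4, B2–B5, B1–B6, B4–B7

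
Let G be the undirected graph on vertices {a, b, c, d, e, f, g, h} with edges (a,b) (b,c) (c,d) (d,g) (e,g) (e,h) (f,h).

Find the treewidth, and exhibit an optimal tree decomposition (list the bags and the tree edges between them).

Treewidth 1.
Bags: B1 = {a, b}  B2 = {b, c}  B3 = {c, d}  B4 = {d, g}  B5 = {e, g}  B6 = {e, h}  B7 = {f, h}
Tree: B1–B2, B2–B3, B3–B4, B4–B5, B5–B6, B6–B7

Every bag has size at most 2, so the width is 2 − 1 = 1 and tw(G) ≤ 1. G has an edge, so its treewidth is at least 1. Therefore the treewidth is 1.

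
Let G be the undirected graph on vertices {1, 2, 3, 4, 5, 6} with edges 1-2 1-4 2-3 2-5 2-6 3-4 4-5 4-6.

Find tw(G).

A width-2 tree decomposition is:
Bags: B1 = {2, 4, 5}  B2 = {1, 2, 4}  B3 = {2, 4, 6}  B4 = {2, 3, 4}
Tree: B1–B2, B2–B3, B3–B4
Every bag has size at most 3, so the width is 3 − 1 = 2 and tw(G) ≤ 2. Since 4–5–2–1–4 is a cycle in G, G is not acyclic. Forests are exactly the graphs of treewidth ≤ 1, so tw(G) ≥ 2. Combining the bounds, tw(G) = 2.

2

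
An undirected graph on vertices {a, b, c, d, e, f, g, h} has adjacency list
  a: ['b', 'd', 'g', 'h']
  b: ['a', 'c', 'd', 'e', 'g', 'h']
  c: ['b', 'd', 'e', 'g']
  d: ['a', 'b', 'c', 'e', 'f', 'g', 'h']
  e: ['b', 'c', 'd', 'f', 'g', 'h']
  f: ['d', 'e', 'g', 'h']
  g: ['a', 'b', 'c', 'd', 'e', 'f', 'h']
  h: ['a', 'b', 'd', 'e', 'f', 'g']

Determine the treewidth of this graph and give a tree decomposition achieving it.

Treewidth 4.
Bags: B1 = {d, e, f, g, h}  B2 = {b, d, e, g, h}  B3 = {b, c, d, e, g}  B4 = {a, b, d, g, h}
Tree: B1–B2, B2–B3, B2–B4

Every bag has size at most 5, so the width is 5 − 1 = 4 and tw(G) ≤ 4. For the lower bound, the 5 vertices {d, e, f, g, h} are pairwise adjacent, and any tree decomposition puts a clique entirely inside one bag — forcing width ≥ 4. Hence tw(G) = 4 exactly.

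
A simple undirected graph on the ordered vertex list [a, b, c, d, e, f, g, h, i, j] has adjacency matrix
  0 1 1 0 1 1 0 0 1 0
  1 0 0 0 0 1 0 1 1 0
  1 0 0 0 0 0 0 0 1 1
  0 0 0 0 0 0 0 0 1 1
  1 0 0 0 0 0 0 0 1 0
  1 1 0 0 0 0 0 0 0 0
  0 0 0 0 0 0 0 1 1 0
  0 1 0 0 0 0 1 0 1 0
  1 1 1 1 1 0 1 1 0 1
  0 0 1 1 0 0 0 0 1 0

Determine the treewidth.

A width-2 tree decomposition is:
Bags: B1 = {a, c, i}  B2 = {a, b, i}  B3 = {c, i, j}  B4 = {b, h, i}  B5 = {a, e, i}  B6 = {a, b, f}  B7 = {d, i, j}  B8 = {g, h, i}
Tree: B1–B2, B1–B3, B2–B4, B2–B5, B2–B6, B3–B7, B4–B8
The largest bag has 3 vertices, giving width 2; this decomposition certifies tw(G) ≤ 2. On the other hand G contains the 3-clique {a, b, f}. A clique must lie in a single bag of any decomposition, so no decomposition can have width below 2. Therefore the treewidth is 2.

2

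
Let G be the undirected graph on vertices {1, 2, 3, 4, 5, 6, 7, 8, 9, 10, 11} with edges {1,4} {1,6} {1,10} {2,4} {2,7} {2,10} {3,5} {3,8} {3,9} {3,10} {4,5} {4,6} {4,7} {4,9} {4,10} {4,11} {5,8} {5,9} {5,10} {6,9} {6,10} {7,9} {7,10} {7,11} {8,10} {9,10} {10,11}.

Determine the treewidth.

A width-3 tree decomposition is:
Bags: B1 = {4, 5, 9, 10}  B2 = {4, 7, 9, 10}  B3 = {2, 4, 7, 10}  B4 = {3, 5, 9, 10}  B5 = {4, 7, 10, 11}  B6 = {4, 6, 9, 10}  B7 = {3, 5, 8, 10}  B8 = {1, 4, 6, 10}
Tree: B1–B2, B2–B3, B1–B4, B3–B5, B2–B6, B4–B7, B6–B8
The largest bag has 4 vertices, giving width 3; this decomposition certifies tw(G) ≤ 3. Conversely, {3, 5, 8, 10} is a clique of size 4, and the vertices of any clique must share a bag in every tree decomposition; so some bag has ≥ 4 vertices and tw(G) ≥ 3. Combining the bounds, tw(G) = 3.

3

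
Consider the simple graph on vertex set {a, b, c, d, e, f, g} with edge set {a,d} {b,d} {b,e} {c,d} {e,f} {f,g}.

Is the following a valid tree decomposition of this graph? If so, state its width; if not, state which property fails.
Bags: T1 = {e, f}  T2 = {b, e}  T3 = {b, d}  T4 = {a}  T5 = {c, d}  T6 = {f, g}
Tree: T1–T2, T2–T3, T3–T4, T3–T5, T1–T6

A tree decomposition must satisfy three properties: every vertex lies in some bag; for every edge, both endpoints lie together in some bag; and for every vertex, the bags containing it form a connected subtree. Here edge (d,a) lies in no bag, so the decomposition is invalid.

No — edge (d,a) lies in no bag.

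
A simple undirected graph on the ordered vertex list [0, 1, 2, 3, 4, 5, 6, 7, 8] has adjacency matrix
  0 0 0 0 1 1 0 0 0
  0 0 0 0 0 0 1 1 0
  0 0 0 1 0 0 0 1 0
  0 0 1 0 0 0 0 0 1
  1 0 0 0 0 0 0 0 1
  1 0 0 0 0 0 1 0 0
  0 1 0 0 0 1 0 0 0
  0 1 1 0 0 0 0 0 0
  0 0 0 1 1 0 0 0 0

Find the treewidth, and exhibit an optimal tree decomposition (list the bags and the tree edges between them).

Treewidth 2.
One such decomposition:
Bags: B1 = {0, 4, 8}  B2 = {0, 3, 8}  B3 = {0, 2, 3}  B4 = {0, 2, 7}  B5 = {0, 1, 7}  B6 = {0, 1, 6}  B7 = {0, 5, 6}
Tree: B1–B2, B2–B3, B3–B4, B4–B5, B5–B6, B6–B7

Each bag holds 3 vertices, so the decomposition has width 2, which upper-bounds the treewidth. The edges 0–4–8–3–2–7–1–6–5–0 form a cycle, so G is not a tree and its treewidth is at least 2. Therefore the treewidth is 2.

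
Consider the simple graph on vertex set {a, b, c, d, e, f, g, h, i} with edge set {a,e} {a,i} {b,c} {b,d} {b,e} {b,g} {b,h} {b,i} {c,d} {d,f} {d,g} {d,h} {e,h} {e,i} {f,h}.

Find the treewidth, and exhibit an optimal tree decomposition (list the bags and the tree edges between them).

The largest bag has 3 vertices, giving width 2; this decomposition certifies tw(G) ≤ 2. On the other hand G contains the 3-clique {a, e, i}. A clique must lie in a single bag of any decomposition, so no decomposition can have width below 2. Hence tw(G) = 2 exactly.

Treewidth 2.
One optimal decomposition is:
Bags: B1 = {b, e, h}  B2 = {b, e, i}  B3 = {b, d, h}  B4 = {a, e, i}  B5 = {d, f, h}  B6 = {b, c, d}  B7 = {b, d, g}
Tree: B1–B2, B1–B3, B2–B4, B3–B5, B3–B6, B6–B7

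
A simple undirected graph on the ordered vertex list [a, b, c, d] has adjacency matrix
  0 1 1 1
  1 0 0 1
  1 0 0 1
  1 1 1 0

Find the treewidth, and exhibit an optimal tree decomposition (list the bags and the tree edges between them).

Every bag has size at most 3, so the width is 3 − 1 = 2 and tw(G) ≤ 2. For the lower bound, the 3 vertices {a, c, d} are pairwise adjacent, and any tree decomposition puts a clique entirely inside one bag — forcing width ≥ 2. The upper and lower bounds meet at 2, so that is the treewidth.

Treewidth 2.
Bags: B1 = {a, c, d}  B2 = {a, b, d}
Tree: B1–B2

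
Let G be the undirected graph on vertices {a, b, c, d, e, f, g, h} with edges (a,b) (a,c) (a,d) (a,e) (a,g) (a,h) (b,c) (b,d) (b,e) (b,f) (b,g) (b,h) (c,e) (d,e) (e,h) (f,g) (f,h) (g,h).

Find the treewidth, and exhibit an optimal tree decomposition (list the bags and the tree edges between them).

Every bag has size at most 4, so the width is 4 − 1 = 3 and tw(G) ≤ 3. On the other hand G contains the 4-clique {a, b, g, h}. A clique must lie in a single bag of any decomposition, so no decomposition can have width below 3. Therefore the treewidth is 3.

Treewidth 3.
One such decomposition:
Bags: B1 = {a, b, d, e}  B2 = {a, b, e, h}  B3 = {a, b, c, e}  B4 = {a, b, g, h}  B5 = {b, f, g, h}
Tree: B1–B2, B2–B3, B2–B4, B4–B5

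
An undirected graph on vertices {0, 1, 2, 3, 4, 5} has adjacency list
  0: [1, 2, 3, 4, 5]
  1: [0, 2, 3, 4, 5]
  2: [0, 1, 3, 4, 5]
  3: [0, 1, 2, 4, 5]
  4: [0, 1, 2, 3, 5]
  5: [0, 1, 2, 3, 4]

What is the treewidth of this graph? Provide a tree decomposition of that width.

Treewidth 5.
One optimal decomposition is:
Bags: B1 = {0, 1, 2, 3, 4, 5}
Tree: (single bag)

A single bag containing all 6 vertices is trivially a valid decomposition of width 5. Conversely, {0, 1, 2, 3, 4, 5} is a clique of size 6, and the vertices of any clique must share a bag in every tree decomposition; so some bag has ≥ 6 vertices and tw(G) ≥ 5. Combining the bounds, tw(G) = 5.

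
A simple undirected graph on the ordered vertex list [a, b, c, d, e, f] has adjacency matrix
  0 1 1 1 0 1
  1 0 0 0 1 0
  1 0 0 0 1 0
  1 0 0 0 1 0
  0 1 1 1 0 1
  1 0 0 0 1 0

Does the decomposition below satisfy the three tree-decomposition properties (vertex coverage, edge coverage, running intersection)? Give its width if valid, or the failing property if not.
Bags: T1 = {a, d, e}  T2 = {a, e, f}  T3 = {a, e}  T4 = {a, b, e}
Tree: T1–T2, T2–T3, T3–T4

A tree decomposition must satisfy three properties: every vertex lies in some bag; for every edge, both endpoints lie together in some bag; and for every vertex, the bags containing it form a connected subtree. Here vertex c appears in no bag, so the decomposition is invalid.

No — vertex c appears in no bag.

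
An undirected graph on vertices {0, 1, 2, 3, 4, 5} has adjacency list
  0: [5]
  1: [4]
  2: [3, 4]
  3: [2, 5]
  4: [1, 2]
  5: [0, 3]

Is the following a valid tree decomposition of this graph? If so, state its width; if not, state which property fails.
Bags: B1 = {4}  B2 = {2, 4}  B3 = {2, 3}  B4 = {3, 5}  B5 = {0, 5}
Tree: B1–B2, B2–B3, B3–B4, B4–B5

A tree decomposition must satisfy three properties: every vertex lies in some bag; for every edge, both endpoints lie together in some bag; and for every vertex, the bags containing it form a connected subtree. Here vertex 1 appears in no bag, so the decomposition is invalid.

No — vertex 1 appears in no bag.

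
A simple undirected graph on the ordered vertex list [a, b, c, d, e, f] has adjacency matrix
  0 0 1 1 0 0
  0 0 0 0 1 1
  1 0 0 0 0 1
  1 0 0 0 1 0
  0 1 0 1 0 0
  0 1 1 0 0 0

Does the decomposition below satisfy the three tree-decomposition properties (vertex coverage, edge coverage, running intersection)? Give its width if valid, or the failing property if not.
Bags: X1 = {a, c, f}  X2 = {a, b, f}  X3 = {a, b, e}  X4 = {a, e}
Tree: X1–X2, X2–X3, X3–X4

A tree decomposition must satisfy three properties: every vertex lies in some bag; for every edge, both endpoints lie together in some bag; and for every vertex, the bags containing it form a connected subtree. Here vertex d appears in no bag, so the decomposition is invalid.

No — vertex d appears in no bag.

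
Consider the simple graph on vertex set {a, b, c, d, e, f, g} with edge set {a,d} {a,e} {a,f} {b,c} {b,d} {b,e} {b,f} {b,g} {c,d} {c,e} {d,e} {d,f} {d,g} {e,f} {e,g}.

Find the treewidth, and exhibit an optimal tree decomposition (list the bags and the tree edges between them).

Each bag holds 4 vertices, so the decomposition has width 3, which upper-bounds the treewidth. On the other hand G contains the 4-clique {a, d, e, f}. A clique must lie in a single bag of any decomposition, so no decomposition can have width below 3. The upper and lower bounds meet at 3, so that is the treewidth.

Treewidth 3.
One such decomposition:
Bags: B1 = {b, d, e, f}  B2 = {b, d, e, g}  B3 = {a, d, e, f}  B4 = {b, c, d, e}
Tree: B1–B2, B1–B3, B1–B4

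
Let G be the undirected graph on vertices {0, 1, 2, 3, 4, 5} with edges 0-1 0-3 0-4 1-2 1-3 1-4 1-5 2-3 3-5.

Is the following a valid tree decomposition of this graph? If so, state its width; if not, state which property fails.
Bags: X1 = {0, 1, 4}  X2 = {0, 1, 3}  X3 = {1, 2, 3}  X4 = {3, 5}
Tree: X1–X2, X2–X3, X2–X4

A tree decomposition must satisfy three properties: every vertex lies in some bag; for every edge, both endpoints lie together in some bag; and for every vertex, the bags containing it form a connected subtree. Here edge (1,5) lies in no bag, so the decomposition is invalid.

No — edge (1,5) lies in no bag.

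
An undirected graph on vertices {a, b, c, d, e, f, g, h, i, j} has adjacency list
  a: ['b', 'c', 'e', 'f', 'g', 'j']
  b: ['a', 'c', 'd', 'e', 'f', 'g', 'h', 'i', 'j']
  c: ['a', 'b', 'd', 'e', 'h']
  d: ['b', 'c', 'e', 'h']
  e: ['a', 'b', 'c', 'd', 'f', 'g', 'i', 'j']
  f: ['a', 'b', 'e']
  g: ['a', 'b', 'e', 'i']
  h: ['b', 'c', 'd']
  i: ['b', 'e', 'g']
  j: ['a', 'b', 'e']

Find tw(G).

A width-3 tree decomposition is:
Bags: B1 = {a, b, e, g}  B2 = {a, b, e, f}  B3 = {a, b, c, e}  B4 = {b, c, d, e}  B5 = {b, c, d, h}  B6 = {b, e, g, i}  B7 = {a, b, e, j}
Tree: B1–B2, B1–B3, B3–B4, B4–B5, B1–B6, B2–B7
Every bag has size at most 4, so the width is 4 − 1 = 3 and tw(G) ≤ 3. On the other hand G contains the 4-clique {b, c, d, e}. A clique must lie in a single bag of any decomposition, so no decomposition can have width below 3. Hence tw(G) = 3 exactly.

3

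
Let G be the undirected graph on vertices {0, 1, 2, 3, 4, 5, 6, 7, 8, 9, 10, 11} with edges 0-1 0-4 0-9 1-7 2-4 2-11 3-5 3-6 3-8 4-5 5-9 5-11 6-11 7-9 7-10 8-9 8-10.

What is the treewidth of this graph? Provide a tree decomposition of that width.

Treewidth 3.
One optimal decomposition is:
Bags: B1 = {0, 1, 7, 10}  B2 = {0, 7, 9, 10}  B3 = {0, 8, 9, 10}  B4 = {0, 4, 8, 9}  B5 = {4, 5, 8, 9}  B6 = {3, 4, 5, 8}  B7 = {2, 3, 4, 5}  B8 = {2, 3, 5, 11}  B9 = {2, 3, 6, 11}
Tree: B1–B2, B2–B3, B3–B4, B4–B5, B5–B6, B6–B7, B7–B8, B8–B9

The largest bag has 4 vertices, giving width 3; this decomposition certifies tw(G) ≤ 3. For the lower bound: the 4 vertex sets {1,7,10}, {0}, {9}, {3,4,5,8} are disjoint, each induces a connected subgraph, and every pair is joined by at least one edge of G. Contracting each set to a single vertex therefore yields K_{4} as a minor, and since treewidth is minor-monotone, tw(G) ≥ tw(K_{4}) = 3. Combining the bounds, tw(G) = 3.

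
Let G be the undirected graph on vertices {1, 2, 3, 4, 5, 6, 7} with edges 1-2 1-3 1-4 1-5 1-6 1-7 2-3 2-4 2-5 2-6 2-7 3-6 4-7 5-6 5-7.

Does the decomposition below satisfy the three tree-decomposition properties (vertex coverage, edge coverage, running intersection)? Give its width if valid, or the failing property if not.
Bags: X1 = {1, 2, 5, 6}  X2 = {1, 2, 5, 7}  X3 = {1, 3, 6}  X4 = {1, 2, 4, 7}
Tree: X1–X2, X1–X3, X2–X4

No — edge (2,3) lies in no bag.

A tree decomposition must satisfy three properties: every vertex lies in some bag; for every edge, both endpoints lie together in some bag; and for every vertex, the bags containing it form a connected subtree. Here edge (2,3) lies in no bag, so the decomposition is invalid.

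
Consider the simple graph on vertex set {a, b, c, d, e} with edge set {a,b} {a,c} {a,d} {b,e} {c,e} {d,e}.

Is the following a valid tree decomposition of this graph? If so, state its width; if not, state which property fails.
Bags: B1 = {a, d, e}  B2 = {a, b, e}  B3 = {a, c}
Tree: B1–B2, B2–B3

No — edge (e,c) lies in no bag.

A tree decomposition must satisfy three properties: every vertex lies in some bag; for every edge, both endpoints lie together in some bag; and for every vertex, the bags containing it form a connected subtree. Here edge (e,c) lies in no bag, so the decomposition is invalid.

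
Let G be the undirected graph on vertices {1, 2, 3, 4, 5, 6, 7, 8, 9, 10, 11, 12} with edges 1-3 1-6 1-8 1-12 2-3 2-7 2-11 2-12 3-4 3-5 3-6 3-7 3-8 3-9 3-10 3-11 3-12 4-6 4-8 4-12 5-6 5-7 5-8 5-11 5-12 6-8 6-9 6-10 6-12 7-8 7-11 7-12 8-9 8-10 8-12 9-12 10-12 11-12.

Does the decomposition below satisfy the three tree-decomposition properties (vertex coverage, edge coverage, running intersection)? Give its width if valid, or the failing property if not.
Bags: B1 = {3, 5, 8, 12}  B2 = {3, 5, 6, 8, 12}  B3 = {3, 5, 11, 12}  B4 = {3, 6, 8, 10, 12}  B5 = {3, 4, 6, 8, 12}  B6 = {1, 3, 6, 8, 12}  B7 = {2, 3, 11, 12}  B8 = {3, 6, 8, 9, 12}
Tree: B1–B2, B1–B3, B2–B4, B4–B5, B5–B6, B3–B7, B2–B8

No — vertex 7 appears in no bag.

A tree decomposition must satisfy three properties: every vertex lies in some bag; for every edge, both endpoints lie together in some bag; and for every vertex, the bags containing it form a connected subtree. Here vertex 7 appears in no bag, so the decomposition is invalid.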